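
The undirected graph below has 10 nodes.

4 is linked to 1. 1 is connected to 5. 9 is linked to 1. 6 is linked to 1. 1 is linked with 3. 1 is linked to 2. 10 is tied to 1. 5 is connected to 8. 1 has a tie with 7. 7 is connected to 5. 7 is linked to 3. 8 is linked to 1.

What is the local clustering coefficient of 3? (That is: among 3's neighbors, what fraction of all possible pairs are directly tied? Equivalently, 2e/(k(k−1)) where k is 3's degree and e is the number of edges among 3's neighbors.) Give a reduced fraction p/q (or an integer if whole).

3's neighbors: 1 and 7 (k = 2).
Possible neighbor pairs: C(2,2) = 1. Edges among them: 1–7 → e = 1.
Clustering(3) = 1/1.

1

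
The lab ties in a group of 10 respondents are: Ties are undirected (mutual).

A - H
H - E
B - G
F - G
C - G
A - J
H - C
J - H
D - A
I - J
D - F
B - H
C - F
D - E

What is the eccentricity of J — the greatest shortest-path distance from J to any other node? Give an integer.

Distances from J: A:1, B:2, C:2, D:2, E:2, F:3, G:3, H:1, I:1.
The largest is 3 (to G and F), so the eccentricity of J is 3.

3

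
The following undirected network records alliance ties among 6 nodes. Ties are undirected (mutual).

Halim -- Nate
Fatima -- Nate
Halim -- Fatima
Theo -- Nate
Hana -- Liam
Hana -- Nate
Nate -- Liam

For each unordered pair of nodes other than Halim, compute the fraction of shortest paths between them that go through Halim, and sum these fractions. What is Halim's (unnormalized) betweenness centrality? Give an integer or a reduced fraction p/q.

0

No shortest path between any pair of other nodes passes through Halim.
Summing the contributions gives betweenness(Halim) = 0.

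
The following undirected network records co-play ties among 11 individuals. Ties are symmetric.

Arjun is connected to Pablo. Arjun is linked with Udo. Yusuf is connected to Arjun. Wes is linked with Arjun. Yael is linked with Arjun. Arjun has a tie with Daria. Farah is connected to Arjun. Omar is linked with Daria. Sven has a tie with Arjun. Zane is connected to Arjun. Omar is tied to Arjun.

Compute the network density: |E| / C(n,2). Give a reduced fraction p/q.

There are 11 edges and 11 nodes, so the maximum possible is C(11,2) = 55.
Density = 11/55 = 1/5.

1/5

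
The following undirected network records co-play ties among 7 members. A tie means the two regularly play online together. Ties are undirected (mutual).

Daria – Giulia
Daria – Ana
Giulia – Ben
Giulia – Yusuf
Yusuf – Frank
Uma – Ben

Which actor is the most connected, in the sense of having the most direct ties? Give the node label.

Degrees — Ana:1, Ben:2, Daria:2, Frank:1, Giulia:3, Uma:1, Yusuf:2.
The maximum is 3, attained only by Giulia.

Giulia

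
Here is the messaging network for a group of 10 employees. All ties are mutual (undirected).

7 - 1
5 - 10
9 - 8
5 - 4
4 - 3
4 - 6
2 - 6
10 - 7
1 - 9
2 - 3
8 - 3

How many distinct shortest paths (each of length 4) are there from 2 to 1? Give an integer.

The shortest distance is 4, and the only length-4 path is 2–3–8–9–1. So there is exactly 1 shortest path.

1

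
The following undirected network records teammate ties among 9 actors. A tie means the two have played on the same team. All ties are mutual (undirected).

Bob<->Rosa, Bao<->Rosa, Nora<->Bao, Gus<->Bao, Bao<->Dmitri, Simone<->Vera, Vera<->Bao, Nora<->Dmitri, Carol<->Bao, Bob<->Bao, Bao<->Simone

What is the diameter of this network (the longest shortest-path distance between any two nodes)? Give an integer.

Eccentricity of each node (its greatest distance to any other): Bao:1, Bob:2, Carol:2, Dmitri:2, Gus:2, Nora:2, Rosa:2, Simone:2, Vera:2.
The maximum eccentricity is 2, realized for instance by the pair Rosa–Simone via Rosa – Bao – Simone. So the diameter is 2.

2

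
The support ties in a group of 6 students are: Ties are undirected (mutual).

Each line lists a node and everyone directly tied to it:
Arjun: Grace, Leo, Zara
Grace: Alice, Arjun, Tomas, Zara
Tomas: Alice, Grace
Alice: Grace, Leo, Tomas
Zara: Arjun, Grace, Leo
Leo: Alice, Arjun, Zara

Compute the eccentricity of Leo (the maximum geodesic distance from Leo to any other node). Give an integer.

Distances from Leo: Alice:1, Arjun:1, Grace:2, Tomas:2, Zara:1.
The largest is 2 (to Grace and Tomas), so the eccentricity of Leo is 2.

2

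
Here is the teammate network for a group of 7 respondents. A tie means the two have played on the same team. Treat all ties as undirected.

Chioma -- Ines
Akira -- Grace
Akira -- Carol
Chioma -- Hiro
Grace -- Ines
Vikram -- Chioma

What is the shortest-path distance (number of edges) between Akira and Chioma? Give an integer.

3

One shortest route is Akira – Grace – Ines – Chioma, which uses 3 edges, and at distance 2 from Akira we only reach {Ines}, which does not include Chioma. So d(Akira,Chioma) = 3.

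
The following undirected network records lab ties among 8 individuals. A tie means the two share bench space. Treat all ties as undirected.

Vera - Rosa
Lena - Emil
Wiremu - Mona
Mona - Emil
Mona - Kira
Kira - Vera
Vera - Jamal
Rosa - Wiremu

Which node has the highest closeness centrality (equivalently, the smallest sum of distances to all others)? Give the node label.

Farness (sum of distances to all others) for each node — Emil:16, Jamal:20, Kira:13, Lena:22, Mona:12, Rosa:15, Vera:14, Wiremu:14.
The smallest farness is 12, for Mona, so Mona has the highest closeness.

Mona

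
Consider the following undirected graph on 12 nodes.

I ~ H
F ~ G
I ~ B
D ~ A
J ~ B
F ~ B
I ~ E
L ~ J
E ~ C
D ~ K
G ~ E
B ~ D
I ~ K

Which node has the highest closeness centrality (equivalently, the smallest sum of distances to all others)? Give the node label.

B

Farness (sum of distances to all others) for each node — A:35, B:19, C:35, D:25, E:25, F:25, G:28, H:30, I:20, J:27, K:26, L:37.
The smallest farness is 19, for B, so B has the highest closeness.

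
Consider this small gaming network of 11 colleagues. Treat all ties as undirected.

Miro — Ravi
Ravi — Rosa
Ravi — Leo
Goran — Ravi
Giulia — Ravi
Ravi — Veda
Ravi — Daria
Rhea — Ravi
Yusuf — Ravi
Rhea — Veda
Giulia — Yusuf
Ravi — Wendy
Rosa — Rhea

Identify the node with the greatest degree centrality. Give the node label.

Degrees — Daria:1, Giulia:2, Goran:1, Leo:1, Miro:1, Ravi:10, Rhea:3, Rosa:2, Veda:2, Wendy:1, Yusuf:2.
The maximum is 10, attained only by Ravi.

Ravi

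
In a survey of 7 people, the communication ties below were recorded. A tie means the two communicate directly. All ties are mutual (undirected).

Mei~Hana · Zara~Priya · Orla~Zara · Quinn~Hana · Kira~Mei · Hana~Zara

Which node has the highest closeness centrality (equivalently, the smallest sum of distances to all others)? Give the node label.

Farness (sum of distances to all others) for each node — Hana:9, Kira:17, Mei:12, Orla:15, Priya:15, Quinn:14, Zara:10.
The smallest farness is 9, for Hana, so Hana has the highest closeness.

Hana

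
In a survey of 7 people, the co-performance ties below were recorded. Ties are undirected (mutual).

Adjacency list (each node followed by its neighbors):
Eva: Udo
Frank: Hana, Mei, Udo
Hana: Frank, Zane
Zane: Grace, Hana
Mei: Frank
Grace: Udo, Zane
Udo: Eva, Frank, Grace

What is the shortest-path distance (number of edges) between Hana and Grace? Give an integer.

One shortest route is Hana – Zane – Grace, which uses 2 edges, and Hana and Grace are not directly tied, so nothing shorter exists. So d(Hana,Grace) = 2.

2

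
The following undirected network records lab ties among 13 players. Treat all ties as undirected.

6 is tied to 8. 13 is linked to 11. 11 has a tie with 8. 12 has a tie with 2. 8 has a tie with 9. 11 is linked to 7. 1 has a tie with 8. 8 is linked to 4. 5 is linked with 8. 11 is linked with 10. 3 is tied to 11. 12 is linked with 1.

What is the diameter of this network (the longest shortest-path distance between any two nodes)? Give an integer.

5

Eccentricity of each node (its greatest distance to any other): 1:3, 2:5, 3:5, 4:4, 5:4, 6:4, 7:5, 8:3, 9:4, 10:5, 11:4, 12:4, 13:5.
The maximum eccentricity is 5, realized for instance by the pair 13–2 via 13 – 11 – 8 – 1 – 12 – 2. So the diameter is 5.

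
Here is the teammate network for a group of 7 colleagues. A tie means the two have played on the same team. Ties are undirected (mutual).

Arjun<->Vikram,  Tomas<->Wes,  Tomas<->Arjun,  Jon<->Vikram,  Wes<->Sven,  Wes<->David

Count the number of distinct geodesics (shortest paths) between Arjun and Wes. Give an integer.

The shortest distance is 2, and the only length-2 path is Arjun–Tomas–Wes. So there is exactly 1 shortest path.

1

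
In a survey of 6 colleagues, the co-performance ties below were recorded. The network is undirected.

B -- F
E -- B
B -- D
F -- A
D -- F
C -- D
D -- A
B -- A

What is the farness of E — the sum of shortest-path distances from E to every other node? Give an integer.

Distances from E: A:2, B:1, C:3, D:2, F:2.
Sum = 2 + 1 + 3 + 2 + 2 = 10.

10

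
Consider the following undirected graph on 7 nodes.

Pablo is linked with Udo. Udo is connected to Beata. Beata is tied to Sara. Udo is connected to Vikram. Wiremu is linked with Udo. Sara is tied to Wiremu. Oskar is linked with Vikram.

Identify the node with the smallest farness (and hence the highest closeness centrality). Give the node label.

Farness (sum of distances to all others) for each node — Beata:11, Oskar:16, Pablo:13, Sara:14, Udo:8, Vikram:11, Wiremu:11.
The smallest farness is 8, for Udo, so Udo has the highest closeness.

Udo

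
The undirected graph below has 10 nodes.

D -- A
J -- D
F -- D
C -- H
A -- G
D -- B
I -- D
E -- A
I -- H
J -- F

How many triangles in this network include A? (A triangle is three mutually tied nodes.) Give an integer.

0

A's neighbors are D, E, and G, but none of them are tied to each other, so no triangle contains A.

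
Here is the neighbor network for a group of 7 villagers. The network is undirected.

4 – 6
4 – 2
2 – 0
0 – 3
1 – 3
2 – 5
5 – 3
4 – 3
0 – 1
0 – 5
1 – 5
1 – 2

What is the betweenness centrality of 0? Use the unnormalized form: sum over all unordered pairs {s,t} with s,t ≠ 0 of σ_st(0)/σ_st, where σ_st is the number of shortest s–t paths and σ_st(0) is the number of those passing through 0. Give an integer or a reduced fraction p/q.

Pairs whose geodesics pass through 0 — 2–3: 1/4.
All other pairs contribute 0.
Summing the contributions gives betweenness(0) = 1/4.

1/4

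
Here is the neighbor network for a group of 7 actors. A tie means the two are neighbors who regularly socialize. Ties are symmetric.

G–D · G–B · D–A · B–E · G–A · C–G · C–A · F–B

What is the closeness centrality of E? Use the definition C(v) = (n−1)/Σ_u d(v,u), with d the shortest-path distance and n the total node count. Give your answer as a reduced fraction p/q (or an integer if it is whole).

Distances from E: A:3, B:1, C:3, D:3, F:2, G:2. Sum = 14.
n = 7, so closeness = 6/14 = 3/7.

3/7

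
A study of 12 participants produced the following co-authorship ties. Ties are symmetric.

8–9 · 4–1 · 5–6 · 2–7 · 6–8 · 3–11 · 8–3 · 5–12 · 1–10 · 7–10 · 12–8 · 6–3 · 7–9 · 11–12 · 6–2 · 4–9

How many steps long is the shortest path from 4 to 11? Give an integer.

4

One shortest route is 4 – 9 – 8 – 12 – 11, which uses 4 edges, and at distance 3 from 4 we only reach {2, 3, 6, 12}, which does not include 11. So d(4,11) = 4.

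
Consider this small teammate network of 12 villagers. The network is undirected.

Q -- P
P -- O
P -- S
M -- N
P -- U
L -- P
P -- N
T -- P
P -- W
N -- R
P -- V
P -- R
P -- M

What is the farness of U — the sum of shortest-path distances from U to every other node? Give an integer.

21

Distances from U: L:2, M:2, N:2, O:2, P:1, Q:2, R:2, S:2, T:2, V:2, W:2.
Sum = 2 + 2 + 2 + 2 + 1 + 2 + 2 + 2 + 2 + 2 + 2 = 21.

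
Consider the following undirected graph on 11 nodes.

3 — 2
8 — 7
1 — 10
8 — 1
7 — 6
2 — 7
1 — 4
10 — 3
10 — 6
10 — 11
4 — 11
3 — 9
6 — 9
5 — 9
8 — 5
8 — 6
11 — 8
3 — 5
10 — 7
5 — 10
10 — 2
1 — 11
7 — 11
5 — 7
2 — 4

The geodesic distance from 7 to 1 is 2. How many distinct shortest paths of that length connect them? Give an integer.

The shortest distance is 2. The length-2 paths are: 7–10–1; 7–11–1; 7–8–1.
That gives 3 distinct shortest paths.

3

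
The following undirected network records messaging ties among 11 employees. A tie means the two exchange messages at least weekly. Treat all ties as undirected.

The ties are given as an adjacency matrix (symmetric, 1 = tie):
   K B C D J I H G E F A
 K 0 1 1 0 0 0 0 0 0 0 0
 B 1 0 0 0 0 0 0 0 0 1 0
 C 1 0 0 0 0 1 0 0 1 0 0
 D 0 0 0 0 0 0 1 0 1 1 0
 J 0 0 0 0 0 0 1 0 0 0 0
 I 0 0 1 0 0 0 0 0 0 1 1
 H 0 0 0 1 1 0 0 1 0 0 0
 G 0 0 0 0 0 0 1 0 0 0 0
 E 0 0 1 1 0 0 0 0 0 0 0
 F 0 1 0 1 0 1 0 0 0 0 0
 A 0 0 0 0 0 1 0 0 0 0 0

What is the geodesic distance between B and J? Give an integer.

4

One shortest route is B – F – D – H – J, which uses 4 edges, and at distance 3 from B we only reach {A, E, H}, which does not include J. So d(B,J) = 4.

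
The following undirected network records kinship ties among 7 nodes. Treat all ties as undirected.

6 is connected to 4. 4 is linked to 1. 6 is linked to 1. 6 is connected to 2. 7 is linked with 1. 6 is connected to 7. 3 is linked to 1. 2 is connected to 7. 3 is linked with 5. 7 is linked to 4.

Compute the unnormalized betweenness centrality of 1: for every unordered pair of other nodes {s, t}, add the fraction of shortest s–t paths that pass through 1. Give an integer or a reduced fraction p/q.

8

Pairs whose geodesics pass through 1 — 3–7: 1; 3–6: 1; 3–2: 2/2; 3–4: 1; 5–7: 1; 5–6: 1; 5–2: 2/2; 5–4: 1.
All other pairs contribute 0.
Summing the contributions gives betweenness(1) = 8.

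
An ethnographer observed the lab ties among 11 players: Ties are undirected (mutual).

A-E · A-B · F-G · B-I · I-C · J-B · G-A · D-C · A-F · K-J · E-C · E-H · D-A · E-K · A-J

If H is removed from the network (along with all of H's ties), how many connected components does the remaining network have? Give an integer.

H's neighbors (E) remain reachable from one another through other ties, so the rest of the network stays in one piece.

1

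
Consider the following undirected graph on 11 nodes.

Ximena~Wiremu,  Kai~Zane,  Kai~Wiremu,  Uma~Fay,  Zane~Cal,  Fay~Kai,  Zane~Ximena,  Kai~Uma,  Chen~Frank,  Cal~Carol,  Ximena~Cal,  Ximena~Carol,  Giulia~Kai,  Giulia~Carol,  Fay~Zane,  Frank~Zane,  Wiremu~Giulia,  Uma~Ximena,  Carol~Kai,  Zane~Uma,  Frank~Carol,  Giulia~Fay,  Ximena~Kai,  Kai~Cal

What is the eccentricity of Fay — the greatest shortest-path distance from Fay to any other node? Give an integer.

Distances from Fay: Cal:2, Carol:2, Chen:3, Frank:2, Giulia:1, Kai:1, Uma:1, Wiremu:2, Ximena:2, Zane:1.
The largest is 3 (to Chen), so the eccentricity of Fay is 3.

3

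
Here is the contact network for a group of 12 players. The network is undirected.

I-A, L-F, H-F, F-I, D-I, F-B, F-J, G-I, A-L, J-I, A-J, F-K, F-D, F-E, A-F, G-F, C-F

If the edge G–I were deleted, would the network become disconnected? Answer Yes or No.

Even without that edge, G still reaches I via G – F – I, so the network stays connected. Not a bridge.

No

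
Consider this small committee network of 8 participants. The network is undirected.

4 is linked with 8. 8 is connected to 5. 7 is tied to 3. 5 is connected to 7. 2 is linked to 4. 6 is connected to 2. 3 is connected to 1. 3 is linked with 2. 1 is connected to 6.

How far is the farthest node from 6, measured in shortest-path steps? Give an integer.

Distances from 6: 1:1, 2:1, 3:2, 4:2, 5:4, 7:3, 8:3.
The largest is 4 (to 5), so the eccentricity of 6 is 4.

4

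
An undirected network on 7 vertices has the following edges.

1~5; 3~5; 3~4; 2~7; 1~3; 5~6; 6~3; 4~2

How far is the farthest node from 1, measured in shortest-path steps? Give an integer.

Distances from 1: 2:3, 3:1, 4:2, 5:1, 6:2, 7:4.
The largest is 4 (to 7), so the eccentricity of 1 is 4.

4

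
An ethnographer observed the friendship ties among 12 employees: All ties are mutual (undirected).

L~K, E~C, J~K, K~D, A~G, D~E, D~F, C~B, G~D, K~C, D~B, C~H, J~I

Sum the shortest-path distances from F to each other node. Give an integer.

29

Distances from F: A:3, B:2, C:3, D:1, E:2, G:2, H:4, I:4, J:3, K:2, L:3.
Sum = 3 + 2 + 3 + 1 + 2 + 2 + 4 + 4 + 3 + 2 + 3 = 29.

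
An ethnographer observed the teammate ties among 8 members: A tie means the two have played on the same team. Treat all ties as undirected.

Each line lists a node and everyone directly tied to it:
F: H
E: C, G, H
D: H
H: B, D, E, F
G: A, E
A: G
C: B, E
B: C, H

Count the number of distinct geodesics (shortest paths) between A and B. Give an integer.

2

The shortest distance is 4. The length-4 paths are: A–G–E–C–B; A–G–E–H–B.
That gives 2 distinct shortest paths.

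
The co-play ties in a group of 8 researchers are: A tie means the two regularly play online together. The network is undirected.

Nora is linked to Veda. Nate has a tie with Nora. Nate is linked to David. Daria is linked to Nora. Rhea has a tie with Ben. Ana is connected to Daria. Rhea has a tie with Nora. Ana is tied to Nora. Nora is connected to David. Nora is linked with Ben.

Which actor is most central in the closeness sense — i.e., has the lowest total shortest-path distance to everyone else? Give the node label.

Farness (sum of distances to all others) for each node — Ana:12, Ben:12, Daria:12, David:12, Nate:12, Nora:7, Rhea:12, Veda:13.
The smallest farness is 7, for Nora, so Nora has the highest closeness.

Nora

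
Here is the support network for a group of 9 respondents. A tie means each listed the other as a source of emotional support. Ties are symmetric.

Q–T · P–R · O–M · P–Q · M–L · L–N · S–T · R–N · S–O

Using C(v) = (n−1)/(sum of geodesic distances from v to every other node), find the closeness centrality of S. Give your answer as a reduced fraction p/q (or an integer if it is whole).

Distances from S: L:3, M:2, N:4, O:1, P:3, Q:2, R:4, T:1. Sum = 20.
n = 9, so closeness = 8/20 = 2/5.

2/5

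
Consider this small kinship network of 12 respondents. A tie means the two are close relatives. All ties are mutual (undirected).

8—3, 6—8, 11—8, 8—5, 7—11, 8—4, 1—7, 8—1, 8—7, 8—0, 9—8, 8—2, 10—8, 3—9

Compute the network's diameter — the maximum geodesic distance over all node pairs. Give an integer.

Eccentricity of each node (its greatest distance to any other): 0:2, 1:2, 2:2, 3:2, 4:2, 5:2, 6:2, 7:2, 8:1, 9:2, 10:2, 11:2.
The maximum eccentricity is 2, realized for instance by the pair 1–4 via 1 – 8 – 4. So the diameter is 2.

2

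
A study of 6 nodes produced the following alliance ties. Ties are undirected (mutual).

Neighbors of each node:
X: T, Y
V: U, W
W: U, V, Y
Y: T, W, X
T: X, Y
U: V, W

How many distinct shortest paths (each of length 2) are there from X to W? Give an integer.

The shortest distance is 2, and the only length-2 path is X–Y–W. So there is exactly 1 shortest path.

1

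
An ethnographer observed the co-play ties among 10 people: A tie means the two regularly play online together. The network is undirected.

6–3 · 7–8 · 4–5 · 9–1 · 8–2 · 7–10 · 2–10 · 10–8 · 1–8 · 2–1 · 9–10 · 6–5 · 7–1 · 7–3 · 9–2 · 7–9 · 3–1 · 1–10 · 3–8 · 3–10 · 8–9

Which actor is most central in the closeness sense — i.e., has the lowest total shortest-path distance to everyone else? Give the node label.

Farness (sum of distances to all others) for each node — 1:15, 2:20, 3:14, 4:32, 5:24, 6:18, 7:16, 8:15, 9:19, 10:15.
The smallest farness is 14, for 3, so 3 has the highest closeness.

3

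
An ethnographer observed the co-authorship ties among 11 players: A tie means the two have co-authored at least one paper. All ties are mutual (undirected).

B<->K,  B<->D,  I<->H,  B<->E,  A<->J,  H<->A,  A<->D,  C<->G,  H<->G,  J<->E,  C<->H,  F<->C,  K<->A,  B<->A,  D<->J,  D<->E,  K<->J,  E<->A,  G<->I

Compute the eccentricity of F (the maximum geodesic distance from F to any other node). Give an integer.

4

Distances from F: A:3, B:4, C:1, D:4, E:4, G:2, H:2, I:3, J:4, K:4.
The largest is 4 (to E, J, K, D, and B), so the eccentricity of F is 4.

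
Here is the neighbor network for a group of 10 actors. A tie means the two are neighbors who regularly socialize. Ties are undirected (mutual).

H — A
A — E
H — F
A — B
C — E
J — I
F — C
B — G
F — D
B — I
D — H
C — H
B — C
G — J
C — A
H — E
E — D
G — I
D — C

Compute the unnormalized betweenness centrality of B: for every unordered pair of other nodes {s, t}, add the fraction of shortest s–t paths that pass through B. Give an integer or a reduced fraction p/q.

Pairs whose geodesics pass through B — A–I: 1; A–J: 2/2; A–G: 1; E–I: 2/2; E–J: 4/4; E–G: 2/2; D–I: 1; D–J: 2/2; D–G: 1; F–I: 1; F–J: 2/2; F–G: 1; C–I: 1; C–J: 2/2 … (+4 more pairs).
All other pairs contribute 0.
Summing the contributions gives betweenness(B) = 18.

18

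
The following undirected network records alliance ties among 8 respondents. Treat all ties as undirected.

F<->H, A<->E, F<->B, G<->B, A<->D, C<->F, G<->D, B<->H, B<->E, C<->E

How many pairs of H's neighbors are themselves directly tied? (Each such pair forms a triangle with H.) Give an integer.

H's neighbors: B and F.
Neighbor pairs that are themselves tied: H–B–F. Each forms one triangle with H, for 1 in total.

1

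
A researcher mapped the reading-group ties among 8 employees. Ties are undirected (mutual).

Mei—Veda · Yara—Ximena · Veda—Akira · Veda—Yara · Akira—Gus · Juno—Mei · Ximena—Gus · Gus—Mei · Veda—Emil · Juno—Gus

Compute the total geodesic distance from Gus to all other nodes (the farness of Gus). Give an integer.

11

Distances from Gus: Akira:1, Emil:3, Juno:1, Mei:1, Veda:2, Ximena:1, Yara:2.
Sum = 1 + 3 + 1 + 1 + 2 + 1 + 2 = 11.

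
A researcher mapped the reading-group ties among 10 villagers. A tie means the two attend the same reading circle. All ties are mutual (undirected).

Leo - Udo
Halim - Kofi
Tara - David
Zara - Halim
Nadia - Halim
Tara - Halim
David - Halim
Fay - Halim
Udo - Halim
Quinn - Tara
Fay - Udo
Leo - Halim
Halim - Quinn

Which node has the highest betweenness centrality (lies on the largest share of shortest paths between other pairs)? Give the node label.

Halim

Unnormalized betweenness of each node: David:0, Fay:0, Halim:31, Kofi:0, Leo:0, Nadia:0, Quinn:0, Tara:1/2, Udo:1/2, Zara:0.
Halim has the largest value, 31, making it the main broker — the node through which the most shortest paths run.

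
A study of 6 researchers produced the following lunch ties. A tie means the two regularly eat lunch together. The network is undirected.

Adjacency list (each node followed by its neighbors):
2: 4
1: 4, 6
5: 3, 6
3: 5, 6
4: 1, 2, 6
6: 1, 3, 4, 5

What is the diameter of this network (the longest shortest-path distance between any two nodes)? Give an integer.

3

Eccentricity of each node (its greatest distance to any other): 1:2, 2:3, 3:3, 4:2, 5:3, 6:2.
The maximum eccentricity is 3, realized for instance by the pair 5–2 via 5 – 6 – 4 – 2. So the diameter is 3.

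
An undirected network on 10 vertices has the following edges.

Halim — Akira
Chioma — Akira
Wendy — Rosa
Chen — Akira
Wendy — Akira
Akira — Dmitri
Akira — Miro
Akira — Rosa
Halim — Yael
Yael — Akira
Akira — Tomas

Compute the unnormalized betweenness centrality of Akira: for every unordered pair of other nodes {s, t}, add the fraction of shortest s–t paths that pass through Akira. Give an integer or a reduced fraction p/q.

34

Pairs whose geodesics pass through Akira — Wendy–Miro: 1; Wendy–Dmitri: 1; Wendy–Chen: 1; Wendy–Halim: 1; Wendy–Chioma: 1; Wendy–Yael: 1; Wendy–Tomas: 1; Miro–Rosa: 1; Miro–Dmitri: 1; Miro–Chen: 1; Miro–Halim: 1; Miro–Chioma: 1; Miro–Yael: 1; Miro–Tomas: 1 … (+20 more pairs).
All other pairs contribute 0.
Summing the contributions gives betweenness(Akira) = 34.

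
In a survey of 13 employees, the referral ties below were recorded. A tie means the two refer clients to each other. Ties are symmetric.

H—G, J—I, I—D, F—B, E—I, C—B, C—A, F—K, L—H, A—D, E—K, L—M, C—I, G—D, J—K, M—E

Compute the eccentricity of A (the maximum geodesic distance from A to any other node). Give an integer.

4

Distances from A: B:2, C:1, D:1, E:3, F:3, G:2, H:3, I:2, J:3, K:4, L:4, M:4.
The largest is 4 (to L, M, and K), so the eccentricity of A is 4.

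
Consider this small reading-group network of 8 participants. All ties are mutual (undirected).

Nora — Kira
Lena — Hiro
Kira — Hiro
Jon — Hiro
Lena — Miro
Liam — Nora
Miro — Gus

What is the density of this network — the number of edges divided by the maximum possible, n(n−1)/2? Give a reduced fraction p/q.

There are 7 edges and 8 nodes, so the maximum possible is C(8,2) = 28.
Density = 7/28 = 1/4.

1/4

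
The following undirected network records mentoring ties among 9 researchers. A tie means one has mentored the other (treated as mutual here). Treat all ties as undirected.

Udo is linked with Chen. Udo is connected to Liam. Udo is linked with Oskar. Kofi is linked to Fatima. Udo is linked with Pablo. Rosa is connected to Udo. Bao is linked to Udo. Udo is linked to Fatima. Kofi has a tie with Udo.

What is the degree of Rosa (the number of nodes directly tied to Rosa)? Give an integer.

Rosa is directly tied to Udo. That is 1 neighbor, so the degree of Rosa is 1.

1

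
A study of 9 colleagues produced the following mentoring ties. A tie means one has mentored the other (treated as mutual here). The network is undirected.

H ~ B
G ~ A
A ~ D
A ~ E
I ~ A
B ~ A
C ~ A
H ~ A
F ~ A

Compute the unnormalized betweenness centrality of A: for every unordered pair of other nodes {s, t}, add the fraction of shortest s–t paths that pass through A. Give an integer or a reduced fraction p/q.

27

Pairs whose geodesics pass through A — D–H: 1; D–B: 1; D–G: 1; D–E: 1; D–I: 1; D–C: 1; D–F: 1; H–G: 1; H–E: 1; H–I: 1; H–C: 1; H–F: 1; B–G: 1; B–E: 1 … (+13 more pairs).
All other pairs contribute 0.
Summing the contributions gives betweenness(A) = 27.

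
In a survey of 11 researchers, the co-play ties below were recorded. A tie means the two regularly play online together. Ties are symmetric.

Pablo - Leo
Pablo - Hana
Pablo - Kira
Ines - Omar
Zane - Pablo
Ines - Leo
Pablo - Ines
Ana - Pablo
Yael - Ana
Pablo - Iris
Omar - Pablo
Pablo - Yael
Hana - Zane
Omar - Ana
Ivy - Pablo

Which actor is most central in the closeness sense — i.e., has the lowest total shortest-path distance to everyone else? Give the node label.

Pablo

Farness (sum of distances to all others) for each node — Ana:17, Hana:18, Ines:17, Iris:19, Ivy:19, Kira:19, Leo:18, Omar:17, Pablo:10, Yael:18, Zane:18.
The smallest farness is 10, for Pablo, so Pablo has the highest closeness.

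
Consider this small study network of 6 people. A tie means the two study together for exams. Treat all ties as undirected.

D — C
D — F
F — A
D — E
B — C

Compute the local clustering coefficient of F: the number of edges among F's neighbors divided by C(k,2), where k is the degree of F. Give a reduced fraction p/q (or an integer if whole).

0

F's neighbors: A and D (k = 2).
Possible neighbor pairs: C(2,2) = 1. Edges among them: none → e = 0.
Clustering(F) = 0/1.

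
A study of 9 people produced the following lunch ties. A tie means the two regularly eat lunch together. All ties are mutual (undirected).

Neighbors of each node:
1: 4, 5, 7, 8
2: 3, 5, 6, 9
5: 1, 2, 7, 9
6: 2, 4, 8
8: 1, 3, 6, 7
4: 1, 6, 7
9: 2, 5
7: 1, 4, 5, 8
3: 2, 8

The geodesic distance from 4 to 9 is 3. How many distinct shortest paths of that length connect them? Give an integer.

3

The shortest distance is 3. The length-3 paths are: 4–6–2–9; 4–7–5–9; 4–1–5–9.
That gives 3 distinct shortest paths.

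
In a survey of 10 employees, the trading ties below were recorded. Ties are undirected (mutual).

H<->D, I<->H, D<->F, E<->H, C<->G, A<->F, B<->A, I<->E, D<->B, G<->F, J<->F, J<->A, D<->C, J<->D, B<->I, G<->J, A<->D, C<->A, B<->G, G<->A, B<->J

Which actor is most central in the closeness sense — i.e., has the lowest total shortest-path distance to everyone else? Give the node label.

D

Farness (sum of distances to all others) for each node — A:13, B:13, C:17, D:12, E:21, F:16, G:15, H:16, I:17, J:14.
The smallest farness is 12, for D, so D has the highest closeness.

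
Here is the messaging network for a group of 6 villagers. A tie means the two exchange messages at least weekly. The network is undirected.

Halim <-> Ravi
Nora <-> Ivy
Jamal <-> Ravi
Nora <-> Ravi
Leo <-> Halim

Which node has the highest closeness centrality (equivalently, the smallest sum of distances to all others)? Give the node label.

Farness (sum of distances to all others) for each node — Halim:9, Ivy:13, Jamal:11, Leo:13, Nora:9, Ravi:7.
The smallest farness is 7, for Ravi, so Ravi has the highest closeness.

Ravi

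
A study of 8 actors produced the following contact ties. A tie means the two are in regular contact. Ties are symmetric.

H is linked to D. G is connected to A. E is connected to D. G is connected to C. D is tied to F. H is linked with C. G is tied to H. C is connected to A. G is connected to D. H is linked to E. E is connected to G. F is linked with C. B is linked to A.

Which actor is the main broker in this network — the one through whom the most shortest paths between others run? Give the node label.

Unnormalized betweenness of each node: A:6, B:0, C:4, D:2, E:0, F:1/3, G:35/6, H:5/6.
A has the largest value, 6, making it the main broker — the node through which the most shortest paths run.

A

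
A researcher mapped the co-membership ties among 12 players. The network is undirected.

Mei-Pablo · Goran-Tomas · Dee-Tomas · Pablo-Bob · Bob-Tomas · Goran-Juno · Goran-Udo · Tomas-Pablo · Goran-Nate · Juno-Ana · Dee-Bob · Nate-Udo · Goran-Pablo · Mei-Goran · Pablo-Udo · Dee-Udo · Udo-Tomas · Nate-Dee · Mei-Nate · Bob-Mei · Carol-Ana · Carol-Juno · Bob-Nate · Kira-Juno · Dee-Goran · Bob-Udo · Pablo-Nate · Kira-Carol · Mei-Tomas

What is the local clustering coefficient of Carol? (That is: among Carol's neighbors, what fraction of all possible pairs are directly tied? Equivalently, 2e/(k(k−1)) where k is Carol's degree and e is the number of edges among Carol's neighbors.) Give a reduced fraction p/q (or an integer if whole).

Carol's neighbors: Ana, Juno, and Kira (k = 3).
Possible neighbor pairs: C(3,2) = 3. Edges among them: Ana–Juno, Juno–Kira → e = 2.
Clustering(Carol) = 2/3.

2/3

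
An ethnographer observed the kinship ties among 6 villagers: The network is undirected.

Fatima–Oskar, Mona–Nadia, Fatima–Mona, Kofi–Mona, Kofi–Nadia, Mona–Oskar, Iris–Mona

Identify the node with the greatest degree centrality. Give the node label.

Degrees — Fatima:2, Iris:1, Kofi:2, Mona:5, Nadia:2, Oskar:2.
The maximum is 5, attained only by Mona.

Mona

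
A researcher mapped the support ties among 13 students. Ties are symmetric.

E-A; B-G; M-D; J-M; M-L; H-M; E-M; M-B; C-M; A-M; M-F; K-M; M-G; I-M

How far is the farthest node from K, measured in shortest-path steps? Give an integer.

Distances from K: A:2, B:2, C:2, D:2, E:2, F:2, G:2, H:2, I:2, J:2, L:2, M:1.
The largest is 2 (to I, L, H, F, A, C, D, B, E, J, and G), so the eccentricity of K is 2.

2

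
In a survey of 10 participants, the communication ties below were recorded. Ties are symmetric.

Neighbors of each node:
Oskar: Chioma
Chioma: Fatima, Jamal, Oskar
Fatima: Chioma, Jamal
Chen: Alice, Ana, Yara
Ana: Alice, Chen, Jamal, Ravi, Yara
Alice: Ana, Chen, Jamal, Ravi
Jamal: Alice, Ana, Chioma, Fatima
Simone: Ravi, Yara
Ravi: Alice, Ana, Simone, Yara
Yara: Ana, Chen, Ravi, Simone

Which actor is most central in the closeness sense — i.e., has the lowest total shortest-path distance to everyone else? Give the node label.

Ana

Farness (sum of distances to all others) for each node — Alice:15, Ana:14, Chen:19, Chioma:20, Fatima:21, Jamal:15, Oskar:28, Ravi:18, Simone:24, Yara:18.
The smallest farness is 14, for Ana, so Ana has the highest closeness.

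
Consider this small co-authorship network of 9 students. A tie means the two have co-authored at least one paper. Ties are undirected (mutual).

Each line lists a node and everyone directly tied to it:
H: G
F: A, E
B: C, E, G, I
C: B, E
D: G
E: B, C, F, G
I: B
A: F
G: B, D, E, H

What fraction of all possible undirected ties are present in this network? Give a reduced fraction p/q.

There are 10 edges and 9 nodes, so the maximum possible is C(9,2) = 36.
Density = 10/36 = 5/18.

5/18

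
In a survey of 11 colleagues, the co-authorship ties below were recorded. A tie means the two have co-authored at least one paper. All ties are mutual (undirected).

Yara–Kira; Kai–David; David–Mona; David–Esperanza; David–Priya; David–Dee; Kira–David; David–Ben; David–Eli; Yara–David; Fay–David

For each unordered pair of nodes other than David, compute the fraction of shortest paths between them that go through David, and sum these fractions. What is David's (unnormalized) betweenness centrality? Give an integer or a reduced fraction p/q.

44

Pairs whose geodesics pass through David — Ben–Kai: 1; Ben–Fay: 1; Ben–Yara: 1; Ben–Eli: 1; Ben–Dee: 1; Ben–Mona: 1; Ben–Kira: 1; Ben–Priya: 1; Ben–Esperanza: 1; Kai–Fay: 1; Kai–Yara: 1; Kai–Eli: 1; Kai–Dee: 1; Kai–Mona: 1 … (+30 more pairs).
All other pairs contribute 0.
Summing the contributions gives betweenness(David) = 44.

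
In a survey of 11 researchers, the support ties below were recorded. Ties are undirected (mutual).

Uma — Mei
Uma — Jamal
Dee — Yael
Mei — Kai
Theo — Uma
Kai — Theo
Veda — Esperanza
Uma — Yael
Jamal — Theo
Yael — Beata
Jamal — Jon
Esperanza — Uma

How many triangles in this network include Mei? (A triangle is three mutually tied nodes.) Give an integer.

Mei's neighbors are Kai and Uma, but none of them are tied to each other, so no triangle contains Mei.

0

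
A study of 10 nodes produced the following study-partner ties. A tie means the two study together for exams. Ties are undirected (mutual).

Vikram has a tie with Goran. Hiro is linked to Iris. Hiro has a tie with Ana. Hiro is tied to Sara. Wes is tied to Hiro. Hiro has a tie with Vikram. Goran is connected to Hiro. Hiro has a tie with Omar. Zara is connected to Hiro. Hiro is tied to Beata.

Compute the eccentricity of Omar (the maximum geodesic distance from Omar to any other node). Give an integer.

2

Distances from Omar: Ana:2, Beata:2, Goran:2, Hiro:1, Iris:2, Sara:2, Vikram:2, Wes:2, Zara:2.
The largest is 2 (to Wes, Vikram, Zara, Iris, Goran, Sara, Beata, and Ana), so the eccentricity of Omar is 2.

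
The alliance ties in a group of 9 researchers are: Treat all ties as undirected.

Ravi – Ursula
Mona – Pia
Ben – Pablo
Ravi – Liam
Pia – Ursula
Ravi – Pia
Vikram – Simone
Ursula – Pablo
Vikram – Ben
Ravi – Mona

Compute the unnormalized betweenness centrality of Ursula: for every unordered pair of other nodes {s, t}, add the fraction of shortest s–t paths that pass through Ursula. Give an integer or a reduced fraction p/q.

Pairs whose geodesics pass through Ursula — Pia–Simone: 1; Pia–Ben: 1; Pia–Pablo: 1; Pia–Vikram: 1; Ravi–Simone: 1; Ravi–Ben: 1; Ravi–Pablo: 1; Ravi–Vikram: 1; Mona–Simone: 2/2; Mona–Ben: 2/2; Mona–Pablo: 2/2; Mona–Vikram: 2/2; Liam–Simone: 1; Liam–Ben: 1 … (+2 more pairs).
All other pairs contribute 0.
Summing the contributions gives betweenness(Ursula) = 16.

16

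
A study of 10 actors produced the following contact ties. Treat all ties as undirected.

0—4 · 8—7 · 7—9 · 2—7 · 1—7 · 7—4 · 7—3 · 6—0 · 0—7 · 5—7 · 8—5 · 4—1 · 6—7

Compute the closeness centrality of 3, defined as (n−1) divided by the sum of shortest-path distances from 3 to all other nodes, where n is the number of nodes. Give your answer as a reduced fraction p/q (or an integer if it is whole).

9/17

Distances from 3: 0:2, 1:2, 2:2, 4:2, 5:2, 6:2, 7:1, 8:2, 9:2. Sum = 17.
n = 10, so closeness = 9/17.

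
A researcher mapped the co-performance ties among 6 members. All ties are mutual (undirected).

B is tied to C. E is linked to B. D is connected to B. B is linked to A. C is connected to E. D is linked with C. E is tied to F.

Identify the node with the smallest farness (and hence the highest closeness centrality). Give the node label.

Farness (sum of distances to all others) for each node — A:10, B:6, C:7, D:9, E:7, F:11.
The smallest farness is 6, for B, so B has the highest closeness.

B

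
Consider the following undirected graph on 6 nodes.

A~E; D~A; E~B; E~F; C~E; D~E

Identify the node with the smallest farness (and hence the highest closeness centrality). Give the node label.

Farness (sum of distances to all others) for each node — A:8, B:9, C:9, D:8, E:5, F:9.
The smallest farness is 5, for E, so E has the highest closeness.

E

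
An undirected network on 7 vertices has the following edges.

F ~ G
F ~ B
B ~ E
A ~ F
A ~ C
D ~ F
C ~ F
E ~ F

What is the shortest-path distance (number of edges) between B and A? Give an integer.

One shortest route is B – F – A, which uses 2 edges, and B and A are not directly tied, so nothing shorter exists. So d(B,A) = 2.

2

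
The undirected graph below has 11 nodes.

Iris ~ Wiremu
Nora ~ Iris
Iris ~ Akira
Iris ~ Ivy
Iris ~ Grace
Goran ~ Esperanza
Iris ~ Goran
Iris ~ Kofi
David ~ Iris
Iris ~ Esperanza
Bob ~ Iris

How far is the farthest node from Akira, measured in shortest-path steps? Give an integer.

Distances from Akira: Bob:2, David:2, Esperanza:2, Goran:2, Grace:2, Iris:1, Ivy:2, Kofi:2, Nora:2, Wiremu:2.
The largest is 2 (to Kofi, Ivy, Wiremu, Bob, Grace, Nora, Goran, Esperanza, and David), so the eccentricity of Akira is 2.

2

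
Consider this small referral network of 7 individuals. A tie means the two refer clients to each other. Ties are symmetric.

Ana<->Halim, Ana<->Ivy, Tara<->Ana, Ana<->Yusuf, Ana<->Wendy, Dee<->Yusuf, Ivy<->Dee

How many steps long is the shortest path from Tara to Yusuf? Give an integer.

2

One shortest route is Tara – Ana – Yusuf, which uses 2 edges, and Tara and Yusuf are not directly tied, so nothing shorter exists. So d(Tara,Yusuf) = 2.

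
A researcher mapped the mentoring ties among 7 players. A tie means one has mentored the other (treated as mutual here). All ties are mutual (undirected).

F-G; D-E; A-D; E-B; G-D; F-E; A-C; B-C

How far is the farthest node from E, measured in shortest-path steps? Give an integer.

2

Distances from E: A:2, B:1, C:2, D:1, F:1, G:2.
The largest is 2 (to A, G, and C), so the eccentricity of E is 2.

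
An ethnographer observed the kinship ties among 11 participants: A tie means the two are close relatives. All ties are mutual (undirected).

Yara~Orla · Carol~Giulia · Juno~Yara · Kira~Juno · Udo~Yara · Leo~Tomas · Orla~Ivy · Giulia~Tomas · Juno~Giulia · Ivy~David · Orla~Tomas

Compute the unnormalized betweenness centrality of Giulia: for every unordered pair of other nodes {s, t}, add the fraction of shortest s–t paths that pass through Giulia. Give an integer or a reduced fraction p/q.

Pairs whose geodesics pass through Giulia — Yara–Carol: 1; Orla–Carol: 1; David–Carol: 1; Ivy–Carol: 1; Kira–Leo: 1; Kira–Tomas: 1; Kira–Carol: 1; Leo–Juno: 1; Leo–Carol: 1; Udo–Carol: 1; Juno–Tomas: 1; Juno–Carol: 1; Tomas–Carol: 1.
All other pairs contribute 0.
Summing the contributions gives betweenness(Giulia) = 13.

13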